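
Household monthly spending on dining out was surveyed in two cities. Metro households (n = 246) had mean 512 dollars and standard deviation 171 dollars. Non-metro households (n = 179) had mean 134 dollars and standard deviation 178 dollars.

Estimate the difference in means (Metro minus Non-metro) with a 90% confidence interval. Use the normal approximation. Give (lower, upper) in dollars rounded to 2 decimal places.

Standard errors of each mean: 171/√246 = 10.9026 and 178/√179 = 13.3043.
SE(x̄₁ − x̄₂) = √(10.9026² + 13.3043²) = 17.2009 for independent samples with unequal variances.
With z* = 1.645, the margin is 1.645 × 17.2009 = 28.2955.
x̄₁ − x̄₂ = 512 − 134 = 378.0000; the interval is 378.0000 ± 28.2955 = (349.70, 406.30).

(349.70, 406.30)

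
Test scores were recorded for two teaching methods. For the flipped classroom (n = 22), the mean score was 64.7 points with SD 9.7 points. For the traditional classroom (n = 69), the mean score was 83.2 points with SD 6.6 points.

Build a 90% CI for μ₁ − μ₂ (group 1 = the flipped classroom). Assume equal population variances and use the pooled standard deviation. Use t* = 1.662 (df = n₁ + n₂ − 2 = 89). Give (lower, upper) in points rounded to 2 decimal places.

s_p = √[((n₁−1)s₁² + (n₂−1)s₂²)/(n₁+n₂−2)] = √[(21·9.7² + 68·6.6²)/89] = 7.4487.
SE = 7.4487·√(1/22 + 1/69) = 1.8237.
With t* = 1.662, margin = 1.662 × 1.8237 = 3.0310.
x̄₁ − x̄₂ = 64.7 − 83.2 = -18.5000; interval -18.5000 ± 3.0310 = (-21.53, -15.47).

(-21.53, -15.47)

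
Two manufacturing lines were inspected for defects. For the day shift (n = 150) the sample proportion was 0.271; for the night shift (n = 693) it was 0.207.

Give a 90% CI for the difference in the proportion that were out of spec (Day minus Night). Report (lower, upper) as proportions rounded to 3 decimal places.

(-0.001, 0.129)

Each SE is √(p̂(1−p̂)/n): √(0.2710·0.7290/150) = 0.03629 and √(0.2070·0.7930/693) = 0.01539.
SE(p̂₁ − p̂₂) = √(SE₁² + SE₂²) = √(0.0013169641 + 0.0002368521) = 0.03942, since the two samples are independent.
At 90% confidence z* = 1.645; margin = 1.645 × 0.03942 = 0.06485.
The difference is 0.2710 − 0.2070 = 0.0640, so the interval is 0.0640 ± 0.06485 = (-0.001, 0.129).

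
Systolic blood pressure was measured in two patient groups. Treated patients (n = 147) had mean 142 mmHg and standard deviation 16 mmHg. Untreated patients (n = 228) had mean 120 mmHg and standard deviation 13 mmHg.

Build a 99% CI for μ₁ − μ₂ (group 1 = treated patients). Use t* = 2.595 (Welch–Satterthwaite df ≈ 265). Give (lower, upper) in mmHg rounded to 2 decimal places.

(17.91, 26.09)

Standard errors of each mean: 16/√147 = 1.3197 and 13/√228 = 0.8609.
SE(x̄₁ − x̄₂) = √(1.3197² + 0.8609²) = 1.5757 for independent samples with unequal variances.
With t* = 2.595, the margin is 2.595 × 1.5757 = 4.0889.
x̄₁ − x̄₂ = 142 − 120 = 22.0000; the interval is 22.0000 ± 4.0889 = (17.91, 26.09).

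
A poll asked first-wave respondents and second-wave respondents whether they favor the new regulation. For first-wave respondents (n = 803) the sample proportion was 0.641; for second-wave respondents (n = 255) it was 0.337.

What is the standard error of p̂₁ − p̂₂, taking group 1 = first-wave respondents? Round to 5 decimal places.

0.03410

Each SE is √(p̂(1−p̂)/n): √(0.6410·0.3590/803) = 0.01693 and √(0.3370·0.6630/255) = 0.02960.
SE(p̂₁ − p̂₂) = √(SE₁² + SE₂²) = √(0.0002866249 + 0.00087616) = 0.03410, since the two samples are independent.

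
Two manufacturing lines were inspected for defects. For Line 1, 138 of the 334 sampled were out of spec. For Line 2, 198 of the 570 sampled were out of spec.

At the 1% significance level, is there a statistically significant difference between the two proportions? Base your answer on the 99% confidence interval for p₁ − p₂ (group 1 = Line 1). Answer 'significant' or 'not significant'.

not significant

p̂₁ = 138/334 = 0.4132 and p̂₂ = 198/570 = 0.3474.
SE₁ = √(p̂₁(1−p̂₁)/n₁) = √(0.4132·0.5868/334) = 0.02694; SE₂ = √(0.3474·0.6526/570) = 0.01994.
Independent samples: SE of the difference = √(SE₁² + SE₂²) = √(0.0007257636 + 0.0003976036) = 0.03352.
z* for 99% confidence is 2.576, so the margin of error is 2.576 × 0.03352 = 0.08635.
Point estimate p̂₁ − p̂₂ = 0.4132 − 0.3474 = 0.0658.
0.0658 ± 0.08635 → (-0.02055, 0.15215).
The interval (-0.02055, 0.15215) contains 0, so the difference is not significant.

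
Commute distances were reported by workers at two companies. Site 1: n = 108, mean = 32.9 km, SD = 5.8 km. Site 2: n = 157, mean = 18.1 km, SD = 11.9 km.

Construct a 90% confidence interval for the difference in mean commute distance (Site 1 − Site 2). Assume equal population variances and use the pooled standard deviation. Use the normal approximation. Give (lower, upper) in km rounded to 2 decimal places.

(12.77, 16.83)

s_p = √[((n₁−1)s₁² + (n₂−1)s₂²)/(n₁+n₂−2)] = √[(107·5.8² + 156·11.9²)/263] = 9.8835.
SE = 9.8835·√(1/108 + 1/157) = 1.2356.
With z* = 1.645, margin = 1.645 × 1.2356 = 2.0326.
x̄₁ − x̄₂ = 32.9 − 18.1 = 14.8000; interval 14.8000 ± 2.0326 = (12.77, 16.83).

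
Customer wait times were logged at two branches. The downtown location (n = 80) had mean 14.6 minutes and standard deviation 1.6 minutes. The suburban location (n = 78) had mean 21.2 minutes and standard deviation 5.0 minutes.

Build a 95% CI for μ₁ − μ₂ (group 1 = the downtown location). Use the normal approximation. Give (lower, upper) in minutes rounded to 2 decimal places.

Per-group SEs: s₁/√n₁ = 1.6/√80 = 0.1789, s₂/√n₂ = 5.0/√78 = 0.5661.
Unpooled SE of the difference: √(0.03200521 + 0.32046921) = 0.5937.
Margin of error = z* · SE = 1.960 × 0.5937 = 1.1637.
x̄₁ − x̄₂ = 14.6 − 21.2 = -6.6000.
CI: -6.6000 ± 1.1637 = (-7.76, -5.44).

(-7.76, -5.44)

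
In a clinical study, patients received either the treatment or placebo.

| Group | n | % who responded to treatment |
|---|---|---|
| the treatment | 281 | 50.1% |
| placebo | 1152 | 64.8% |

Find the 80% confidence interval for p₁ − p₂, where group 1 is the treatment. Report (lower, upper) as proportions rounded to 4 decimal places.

The two standard errors are √(0.5010×0.4990/281) = 0.02983 and √(0.6480×0.3520/1152) = 0.01407.
Because the samples are independent, SE_diff = √(0.02983² + 0.01407²) = 0.03298.
Using z* = 1.282 for 80%, ME = 1.282 × 0.03298 = 0.04228.
p̂₁ − p̂₂ = -0.1470; interval -0.1470 ± 0.04228 gives (-0.1893, -0.1047).

(-0.1893, -0.1047)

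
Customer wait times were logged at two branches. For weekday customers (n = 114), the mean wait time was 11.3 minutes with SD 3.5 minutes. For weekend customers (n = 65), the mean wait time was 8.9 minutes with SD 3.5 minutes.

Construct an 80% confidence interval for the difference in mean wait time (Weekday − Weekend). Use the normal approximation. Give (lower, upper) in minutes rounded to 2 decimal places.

SE₁ = s₁/√n₁ = 3.5/√114 = 0.3278; SE₂ = 3.5/√65 = 0.4341.
Independent samples, unequal variances: SE_diff = √(SE₁² + SE₂²) = √(0.10745284 + 0.18844281) = 0.5440.
z* = 1.282, so margin of error = 1.282 × 0.5440 = 0.6974.
Difference in means = 11.3 − 8.9 = 2.4000.
2.4000 ± 0.6974 → (1.70, 3.10).

(1.70, 3.10)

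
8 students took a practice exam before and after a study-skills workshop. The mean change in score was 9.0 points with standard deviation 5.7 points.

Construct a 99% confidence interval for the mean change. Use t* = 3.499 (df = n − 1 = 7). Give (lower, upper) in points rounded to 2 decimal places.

(1.95, 16.05)

Paired design: SE = s_d/√n = 5.7/√8 = 2.0153.
t* = 3.499; margin of error = 3.499 × 2.0153 = 7.0515.
9.0 ± 7.0515 → (1.95, 16.05).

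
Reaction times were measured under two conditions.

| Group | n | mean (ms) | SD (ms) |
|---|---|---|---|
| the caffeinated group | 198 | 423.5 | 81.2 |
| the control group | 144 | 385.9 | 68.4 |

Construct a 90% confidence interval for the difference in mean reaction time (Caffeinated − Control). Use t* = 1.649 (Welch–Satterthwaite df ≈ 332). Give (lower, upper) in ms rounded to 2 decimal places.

Standard errors of each mean: 81.2/√198 = 5.7706 and 68.4/√144 = 5.7000.
SE(x̄₁ − x̄₂) = √(5.7706² + 5.7000²) = 8.1111 for independent samples with unequal variances.
With t* = 1.649, the margin is 1.649 × 8.1111 = 13.3752.
x̄₁ − x̄₂ = 423.5 − 385.9 = 37.6000; the interval is 37.6000 ± 13.3752 = (24.22, 50.98).

(24.22, 50.98)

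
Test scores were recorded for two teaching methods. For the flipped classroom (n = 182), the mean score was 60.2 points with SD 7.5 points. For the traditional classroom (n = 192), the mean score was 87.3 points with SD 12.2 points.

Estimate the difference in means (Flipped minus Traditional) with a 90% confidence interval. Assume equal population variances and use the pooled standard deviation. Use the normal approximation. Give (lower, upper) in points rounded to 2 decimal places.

(-28.83, -25.37)

s_p = √[((n₁−1)s₁² + (n₂−1)s₂²)/(n₁+n₂−2)] = √[(181·7.5² + 191·12.2²)/372] = 10.1877.
SE = 10.1877·√(1/182 + 1/192) = 1.0540.
With z* = 1.645, margin = 1.645 × 1.0540 = 1.7338.
x̄₁ − x̄₂ = 60.2 − 87.3 = -27.1000; interval -27.1000 ± 1.7338 = (-28.83, -25.37).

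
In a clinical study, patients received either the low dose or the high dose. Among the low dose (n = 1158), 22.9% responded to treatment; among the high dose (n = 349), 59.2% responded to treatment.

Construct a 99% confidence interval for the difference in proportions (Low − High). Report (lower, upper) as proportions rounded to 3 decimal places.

(-0.438, -0.288)

SE₁ = √(p̂₁(1−p̂₁)/n₁) = √(0.2290·0.7710/1158) = 0.01235; SE₂ = √(0.5920·0.4080/349) = 0.02631.
Independent samples: SE of the difference = √(SE₁² + SE₂²) = √(0.0001525225 + 0.0006922161) = 0.02906.
z* for 99% confidence is 2.576, so the margin of error is 2.576 × 0.02906 = 0.07486.
Point estimate p̂₁ − p̂₂ = 0.2290 − 0.5920 = -0.3630.
-0.3630 ± 0.07486 → (-0.438, -0.288).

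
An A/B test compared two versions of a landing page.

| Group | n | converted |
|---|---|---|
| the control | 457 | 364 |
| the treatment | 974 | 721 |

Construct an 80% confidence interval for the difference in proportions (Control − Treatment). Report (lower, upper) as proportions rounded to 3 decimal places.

p̂₁ = 364/457 = 0.7965 and p̂₂ = 721/974 = 0.7402.
SE₁ = √(p̂₁(1−p̂₁)/n₁) = √(0.7965·0.2035/457) = 0.01883; SE₂ = √(0.7402·0.2598/974) = 0.01405.
Independent samples: SE of the difference = √(SE₁² + SE₂²) = √(0.0003545689 + 0.0001974025) = 0.02349.
z* for 80% confidence is 1.282, so the margin of error is 1.282 × 0.02349 = 0.03011.
Point estimate p̂₁ − p̂₂ = 0.7965 − 0.7402 = 0.0563.
0.0563 ± 0.03011 → (0.026, 0.086).

(0.026, 0.086)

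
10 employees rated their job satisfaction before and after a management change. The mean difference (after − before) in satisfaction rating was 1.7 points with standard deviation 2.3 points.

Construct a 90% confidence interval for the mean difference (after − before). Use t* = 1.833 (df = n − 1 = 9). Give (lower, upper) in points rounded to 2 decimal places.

(0.37, 3.03)

Paired design: SE = s_d/√n = 2.3/√10 = 0.7273.
t* = 1.833; margin of error = 1.833 × 0.7273 = 1.3331.
1.7 ± 1.3331 → (0.37, 3.03).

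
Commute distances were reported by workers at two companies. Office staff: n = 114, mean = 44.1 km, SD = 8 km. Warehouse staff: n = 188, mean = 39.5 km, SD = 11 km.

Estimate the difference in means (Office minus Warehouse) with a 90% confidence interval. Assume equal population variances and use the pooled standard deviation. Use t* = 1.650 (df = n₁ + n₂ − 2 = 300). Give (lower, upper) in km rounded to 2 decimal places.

Pooled variance s_p² = [113·8² + 187·11²] / (114+188−2) = 99.5300, so s_p = 9.9765.
SE_diff = s_p·√(1/n₁ + 1/n₂) = 9.9765·√(1/114 + 1/188) = 1.1843.
t* = 1.650; margin = 1.650 × 1.1843 = 1.9541.
Difference = 44.1 − 39.5 = 4.6000.
4.6000 ± 1.9541 → (2.65, 6.55).

(2.65, 6.55)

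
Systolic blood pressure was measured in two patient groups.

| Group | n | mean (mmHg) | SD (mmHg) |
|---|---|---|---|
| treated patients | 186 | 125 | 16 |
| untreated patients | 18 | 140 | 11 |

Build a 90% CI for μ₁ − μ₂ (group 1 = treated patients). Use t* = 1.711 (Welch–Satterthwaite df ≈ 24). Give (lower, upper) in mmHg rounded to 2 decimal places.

(-19.87, -10.13)

Per-group SEs: s₁/√n₁ = 16/√186 = 1.1732, s₂/√n₂ = 11/√18 = 2.5927.
Unpooled SE of the difference: √(1.37639824 + 6.72209329) = 2.8458.
Margin of error = t* · SE = 1.711 × 2.8458 = 4.8692.
x̄₁ − x̄₂ = 125 − 140 = -15.0000.
CI: -15.0000 ± 4.8692 = (-19.87, -10.13).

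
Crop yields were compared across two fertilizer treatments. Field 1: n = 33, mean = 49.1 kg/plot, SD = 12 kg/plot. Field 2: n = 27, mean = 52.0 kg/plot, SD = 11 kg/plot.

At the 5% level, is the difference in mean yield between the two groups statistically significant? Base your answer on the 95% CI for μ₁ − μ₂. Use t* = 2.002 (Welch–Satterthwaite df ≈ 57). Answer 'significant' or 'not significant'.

Per-group SEs: s₁/√n₁ = 12/√33 = 2.0889, s₂/√n₂ = 11/√27 = 2.1170.
Unpooled SE of the difference: √(4.36350321 + 4.481689) = 2.9741.
Margin of error = t* · SE = 2.002 × 2.9741 = 5.9541.
x̄₁ − x̄₂ = 49.1 − 52.0 = -2.9000.
CI: -2.9000 ± 5.9541 = (-8.8541, 3.0541).
The interval (-8.8541, 3.0541) contains 0, so the difference is not significant.

not significant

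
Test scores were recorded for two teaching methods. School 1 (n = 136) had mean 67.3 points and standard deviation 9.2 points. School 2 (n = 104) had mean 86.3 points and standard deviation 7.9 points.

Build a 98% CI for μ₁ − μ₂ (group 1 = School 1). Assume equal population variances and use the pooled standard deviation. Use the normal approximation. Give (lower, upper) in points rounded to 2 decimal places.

s_p = √[((n₁−1)s₁² + (n₂−1)s₂²)/(n₁+n₂−2)] = √[(135·9.2² + 103·7.9²)/238] = 8.6614.
SE = 8.6614·√(1/136 + 1/104) = 1.1283.
With z* = 2.326, margin = 2.326 × 1.1283 = 2.6244.
x̄₁ − x̄₂ = 67.3 − 86.3 = -19.0000; interval -19.0000 ± 2.6244 = (-21.62, -16.38).

(-21.62, -16.38)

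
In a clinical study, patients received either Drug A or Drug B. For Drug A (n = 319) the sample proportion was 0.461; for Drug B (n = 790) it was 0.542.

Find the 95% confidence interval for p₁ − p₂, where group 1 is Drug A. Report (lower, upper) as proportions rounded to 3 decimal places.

The two standard errors are √(0.4610×0.5390/319) = 0.02791 and √(0.5420×0.4580/790) = 0.01773.
Because the samples are independent, SE_diff = √(0.02791² + 0.01773²) = 0.03307.
Using z* = 1.960 for 95%, ME = 1.960 × 0.03307 = 0.06482.
p̂₁ − p̂₂ = -0.0810; interval -0.0810 ± 0.06482 gives (-0.146, -0.016).

(-0.146, -0.016)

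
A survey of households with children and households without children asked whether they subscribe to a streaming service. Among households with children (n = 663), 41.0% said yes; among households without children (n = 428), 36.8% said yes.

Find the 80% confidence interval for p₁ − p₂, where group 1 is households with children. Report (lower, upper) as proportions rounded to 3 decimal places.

(0.003, 0.081)

The two standard errors are √(0.4100×0.5900/663) = 0.01910 and √(0.3680×0.6320/428) = 0.02331.
Because the samples are independent, SE_diff = √(0.01910² + 0.02331²) = 0.03014.
Using z* = 1.282 for 80%, ME = 1.282 × 0.03014 = 0.03864.
p̂₁ − p̂₂ = 0.0420; interval 0.0420 ± 0.03864 gives (0.003, 0.081).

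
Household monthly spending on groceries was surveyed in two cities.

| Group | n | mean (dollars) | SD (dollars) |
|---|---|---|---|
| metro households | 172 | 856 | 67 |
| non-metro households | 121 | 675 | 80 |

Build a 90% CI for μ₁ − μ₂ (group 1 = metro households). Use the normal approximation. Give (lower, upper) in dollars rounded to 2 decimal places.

Per-group SEs: s₁/√n₁ = 67/√172 = 5.1087, s₂/√n₂ = 80/√121 = 7.2727.
Unpooled SE of the difference: √(26.09881569 + 52.89216529) = 8.8877.
Margin of error = z* · SE = 1.645 × 8.8877 = 14.6203.
x̄₁ − x̄₂ = 856 − 675 = 181.0000.
CI: 181.0000 ± 14.6203 = (166.38, 195.62).

(166.38, 195.62)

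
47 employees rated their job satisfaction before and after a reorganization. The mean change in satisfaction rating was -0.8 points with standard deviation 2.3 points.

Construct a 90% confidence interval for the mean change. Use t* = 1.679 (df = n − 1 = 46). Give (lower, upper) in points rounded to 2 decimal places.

This is a matched-pairs design, so SE = s_d/√n = 2.3/√47 = 0.3355.
Margin = 1.679 × 0.3355 = 0.5633; the interval is -0.8 ± 0.5633 = (-1.36, -0.24).

(-1.36, -0.24)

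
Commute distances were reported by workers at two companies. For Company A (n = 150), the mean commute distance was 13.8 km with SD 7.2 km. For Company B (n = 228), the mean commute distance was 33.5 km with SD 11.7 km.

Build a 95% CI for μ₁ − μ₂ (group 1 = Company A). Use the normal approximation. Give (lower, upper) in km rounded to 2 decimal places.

Standard errors of each mean: 7.2/√150 = 0.5879 and 11.7/√228 = 0.7749.
SE(x̄₁ − x̄₂) = √(0.5879² + 0.7749²) = 0.9727 for independent samples with unequal variances.
With z* = 1.960, the margin is 1.960 × 0.9727 = 1.9065.
x̄₁ − x̄₂ = 13.8 − 33.5 = -19.7000; the interval is -19.7000 ± 1.9065 = (-21.61, -17.79).

(-21.61, -17.79)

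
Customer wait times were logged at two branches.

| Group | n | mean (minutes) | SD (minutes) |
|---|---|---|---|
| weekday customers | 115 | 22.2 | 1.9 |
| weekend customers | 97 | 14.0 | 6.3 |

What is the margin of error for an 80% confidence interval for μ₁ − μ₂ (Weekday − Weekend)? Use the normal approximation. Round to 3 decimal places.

Standard errors of each mean: 1.9/√115 = 0.1772 and 6.3/√97 = 0.6397.
SE(x̄₁ − x̄₂) = √(0.1772² + 0.6397²) = 0.6638 for independent samples with unequal variances.
With z* = 1.282, the margin is 1.282 × 0.6638 = 0.8510.

0.851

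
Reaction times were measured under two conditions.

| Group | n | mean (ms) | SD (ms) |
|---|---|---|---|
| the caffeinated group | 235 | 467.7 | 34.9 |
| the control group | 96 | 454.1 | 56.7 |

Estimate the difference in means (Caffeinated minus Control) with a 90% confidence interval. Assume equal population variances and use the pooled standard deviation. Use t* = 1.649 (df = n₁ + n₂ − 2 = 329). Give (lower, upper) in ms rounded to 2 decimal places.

s_p = √[((n₁−1)s₁² + (n₂−1)s₂²)/(n₁+n₂−2)] = √[(234·34.9² + 95·56.7²)/329] = 42.3629.
SE = 42.3629·√(1/235 + 1/96) = 5.1313.
With t* = 1.649, margin = 1.649 × 5.1313 = 8.4615.
x̄₁ − x̄₂ = 467.7 − 454.1 = 13.6000; interval 13.6000 ± 8.4615 = (5.14, 22.06).

(5.14, 22.06)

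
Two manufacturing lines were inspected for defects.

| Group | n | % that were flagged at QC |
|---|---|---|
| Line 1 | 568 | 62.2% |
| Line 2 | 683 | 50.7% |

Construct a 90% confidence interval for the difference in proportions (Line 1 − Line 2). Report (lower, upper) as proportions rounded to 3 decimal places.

(0.069, 0.161)

SE₁ = √(p̂₁(1−p̂₁)/n₁) = √(0.6220·0.3780/568) = 0.02035; SE₂ = √(0.5070·0.4930/683) = 0.01913.
Independent samples: SE of the difference = √(SE₁² + SE₂²) = √(0.0004141225 + 0.0003659569) = 0.02793.
z* for 90% confidence is 1.645, so the margin of error is 1.645 × 0.02793 = 0.04594.
Point estimate p̂₁ − p̂₂ = 0.6220 − 0.5070 = 0.1150.
0.1150 ± 0.04594 → (0.069, 0.161).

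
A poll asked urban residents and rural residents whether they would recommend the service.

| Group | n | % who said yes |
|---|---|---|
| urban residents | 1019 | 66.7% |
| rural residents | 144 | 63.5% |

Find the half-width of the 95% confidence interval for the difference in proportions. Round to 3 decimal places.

Each SE is √(p̂(1−p̂)/n): √(0.6670·0.3330/1019) = 0.01476 and √(0.6350·0.3650/144) = 0.04012.
SE(p̂₁ − p̂₂) = √(SE₁² + SE₂²) = √(0.0002178576 + 0.0016096144) = 0.04275, since the two samples are independent.
At 95% confidence z* = 1.960; margin = 1.960 × 0.04275 = 0.08379.

0.084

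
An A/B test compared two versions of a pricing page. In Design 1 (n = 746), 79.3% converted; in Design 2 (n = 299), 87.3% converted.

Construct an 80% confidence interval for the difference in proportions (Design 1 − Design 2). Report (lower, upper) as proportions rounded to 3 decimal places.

(-0.111, -0.049)

Each SE is √(p̂(1−p̂)/n): √(0.7930·0.2070/746) = 0.01483 and √(0.8730·0.1270/299) = 0.01926.
SE(p̂₁ − p̂₂) = √(SE₁² + SE₂²) = √(0.0002199289 + 0.0003709476) = 0.02431, since the two samples are independent.
At 80% confidence z* = 1.282; margin = 1.282 × 0.02431 = 0.03117.
The difference is 0.7930 − 0.8730 = -0.0800, so the interval is -0.0800 ± 0.03117 = (-0.111, -0.049).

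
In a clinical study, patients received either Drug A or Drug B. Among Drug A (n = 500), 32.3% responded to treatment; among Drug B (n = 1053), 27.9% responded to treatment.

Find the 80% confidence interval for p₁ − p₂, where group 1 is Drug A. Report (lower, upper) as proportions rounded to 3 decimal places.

SE₁ = √(p̂₁(1−p̂₁)/n₁) = √(0.3230·0.6770/500) = 0.02091; SE₂ = √(0.2790·0.7210/1053) = 0.01382.
Independent samples: SE of the difference = √(SE₁² + SE₂²) = √(0.0004372281 + 0.0001909924) = 0.02506.
z* for 80% confidence is 1.282, so the margin of error is 1.282 × 0.02506 = 0.03213.
Point estimate p̂₁ − p̂₂ = 0.3230 − 0.2790 = 0.0440.
0.0440 ± 0.03213 → (0.012, 0.076).

(0.012, 0.076)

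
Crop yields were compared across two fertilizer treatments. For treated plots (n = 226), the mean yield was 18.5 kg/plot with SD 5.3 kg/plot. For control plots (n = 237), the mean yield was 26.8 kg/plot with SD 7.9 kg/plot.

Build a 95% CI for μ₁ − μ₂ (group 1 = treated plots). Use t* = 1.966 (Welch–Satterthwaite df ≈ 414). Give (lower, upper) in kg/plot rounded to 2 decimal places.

SE₁ = s₁/√n₁ = 5.3/√226 = 0.3526; SE₂ = 7.9/√237 = 0.5132.
Independent samples, unequal variances: SE_diff = √(SE₁² + SE₂²) = √(0.12432676 + 0.26337424) = 0.6227.
t* = 1.966, so margin of error = 1.966 × 0.6227 = 1.2242.
Difference in means = 18.5 − 26.8 = -8.3000.
-8.3000 ± 1.2242 → (-9.52, -7.08).

(-9.52, -7.08)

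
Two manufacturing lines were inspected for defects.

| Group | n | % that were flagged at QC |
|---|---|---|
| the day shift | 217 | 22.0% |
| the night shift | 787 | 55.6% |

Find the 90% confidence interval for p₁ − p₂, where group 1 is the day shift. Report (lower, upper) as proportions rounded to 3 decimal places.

(-0.391, -0.281)

Each SE is √(p̂(1−p̂)/n): √(0.2200·0.7800/217) = 0.02812 and √(0.5560·0.4440/787) = 0.01771.
SE(p̂₁ − p̂₂) = √(SE₁² + SE₂²) = √(0.0007907344 + 0.0003136441) = 0.03323, since the two samples are independent.
At 90% confidence z* = 1.645; margin = 1.645 × 0.03323 = 0.05466.
The difference is 0.2200 − 0.5560 = -0.3360, so the interval is -0.3360 ± 0.05466 = (-0.391, -0.281).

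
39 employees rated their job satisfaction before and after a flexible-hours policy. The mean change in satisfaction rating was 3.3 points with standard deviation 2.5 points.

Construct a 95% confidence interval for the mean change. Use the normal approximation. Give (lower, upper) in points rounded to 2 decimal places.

(2.52, 4.08)

Paired design: SE = s_d/√n = 2.5/√39 = 0.4003.
z* = 1.960; margin of error = 1.960 × 0.4003 = 0.7846.
3.3 ± 0.7846 → (2.52, 4.08).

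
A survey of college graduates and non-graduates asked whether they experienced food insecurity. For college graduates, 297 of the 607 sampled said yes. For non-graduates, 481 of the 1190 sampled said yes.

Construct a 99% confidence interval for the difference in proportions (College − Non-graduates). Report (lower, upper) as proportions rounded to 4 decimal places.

First, p̂₁ = 297/607 = 0.4893; p̂₂ = 481/1190 = 0.4042.
The two standard errors are √(0.4893×0.5107/607) = 0.02029 and √(0.4042×0.5958/1190) = 0.01423.
Because the samples are independent, SE_diff = √(0.02029² + 0.01423²) = 0.02478.
Using z* = 2.576 for 99%, ME = 2.576 × 0.02478 = 0.06383.
p̂₁ − p̂₂ = 0.0851; interval 0.0851 ± 0.06383 gives (0.0213, 0.1489).

(0.0213, 0.1489)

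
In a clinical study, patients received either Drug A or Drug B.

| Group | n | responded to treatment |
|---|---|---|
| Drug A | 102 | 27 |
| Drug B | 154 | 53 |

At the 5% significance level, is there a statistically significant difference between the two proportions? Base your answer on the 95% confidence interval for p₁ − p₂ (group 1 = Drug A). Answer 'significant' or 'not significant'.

not significant

p̂₁ = 27/102 = 0.2647 and p̂₂ = 53/154 = 0.3442.
SE₁ = √(p̂₁(1−p̂₁)/n₁) = √(0.2647·0.7353/102) = 0.04368; SE₂ = √(0.3442·0.6558/154) = 0.03829.
Independent samples: SE of the difference = √(SE₁² + SE₂²) = √(0.0019079424 + 0.0014661241) = 0.05809.
z* for 95% confidence is 1.960, so the margin of error is 1.960 × 0.05809 = 0.11386.
Point estimate p̂₁ − p̂₂ = 0.2647 − 0.3442 = -0.0795.
-0.0795 ± 0.11386 → (-0.19336, 0.03436).
The interval (-0.19336, 0.03436) contains 0, so the difference is not significant.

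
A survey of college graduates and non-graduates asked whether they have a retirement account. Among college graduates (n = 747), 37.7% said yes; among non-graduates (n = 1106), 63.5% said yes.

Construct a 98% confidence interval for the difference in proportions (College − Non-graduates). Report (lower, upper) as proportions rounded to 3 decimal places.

(-0.311, -0.205)

SE₁ = √(p̂₁(1−p̂₁)/n₁) = √(0.3770·0.6230/747) = 0.01773; SE₂ = √(0.6350·0.3650/1106) = 0.01448.
Independent samples: SE of the difference = √(SE₁² + SE₂²) = √(0.0003143529 + 0.0002096704) = 0.02289.
z* for 98% confidence is 2.326, so the margin of error is 2.326 × 0.02289 = 0.05324.
Point estimate p̂₁ − p̂₂ = 0.3770 − 0.6350 = -0.2580.
-0.2580 ± 0.05324 → (-0.311, -0.205).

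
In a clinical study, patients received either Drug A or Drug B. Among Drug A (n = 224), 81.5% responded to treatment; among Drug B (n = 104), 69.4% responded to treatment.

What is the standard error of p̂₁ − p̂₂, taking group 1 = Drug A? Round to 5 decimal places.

0.05211

The two standard errors are √(0.8150×0.1850/224) = 0.02594 and √(0.6940×0.3060/104) = 0.04519.
Because the samples are independent, SE_diff = √(0.02594² + 0.04519²) = 0.05211.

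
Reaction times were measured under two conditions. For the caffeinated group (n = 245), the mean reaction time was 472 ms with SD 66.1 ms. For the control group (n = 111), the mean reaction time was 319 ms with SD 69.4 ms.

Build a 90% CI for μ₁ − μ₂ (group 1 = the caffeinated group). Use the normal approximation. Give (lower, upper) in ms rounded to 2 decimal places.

Standard errors of each mean: 66.1/√245 = 4.2230 and 69.4/√111 = 6.5872.
SE(x̄₁ − x̄₂) = √(4.2230² + 6.5872²) = 7.8246 for independent samples with unequal variances.
With z* = 1.645, the margin is 1.645 × 7.8246 = 12.8715.
x̄₁ − x̄₂ = 472 − 319 = 153.0000; the interval is 153.0000 ± 12.8715 = (140.13, 165.87).

(140.13, 165.87)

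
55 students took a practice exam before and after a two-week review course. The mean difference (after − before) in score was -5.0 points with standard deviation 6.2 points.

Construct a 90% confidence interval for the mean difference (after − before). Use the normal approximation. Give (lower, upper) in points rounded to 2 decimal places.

This is a matched-pairs design, so SE = s_d/√n = 6.2/√55 = 0.8360.
Margin = 1.645 × 0.8360 = 1.3752; the interval is -5.0 ± 1.3752 = (-6.38, -3.62).

(-6.38, -3.62)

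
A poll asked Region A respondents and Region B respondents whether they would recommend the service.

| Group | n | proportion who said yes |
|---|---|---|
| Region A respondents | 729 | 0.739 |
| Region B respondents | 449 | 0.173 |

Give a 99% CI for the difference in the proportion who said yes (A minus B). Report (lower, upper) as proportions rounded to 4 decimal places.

(0.5038, 0.6282)

Each SE is √(p̂(1−p̂)/n): √(0.7390·0.2610/729) = 0.01627 and √(0.1730·0.8270/449) = 0.01785.
SE(p̂₁ − p̂₂) = √(SE₁² + SE₂²) = √(0.0002647129 + 0.0003186225) = 0.02415, since the two samples are independent.
At 99% confidence z* = 2.576; margin = 2.576 × 0.02415 = 0.06221.
The difference is 0.7390 − 0.1730 = 0.5660, so the interval is 0.5660 ± 0.06221 = (0.5038, 0.6282).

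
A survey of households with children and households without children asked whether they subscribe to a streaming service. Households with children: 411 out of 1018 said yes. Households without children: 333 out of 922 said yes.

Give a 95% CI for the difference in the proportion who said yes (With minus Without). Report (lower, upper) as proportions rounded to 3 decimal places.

First, p̂₁ = 411/1018 = 0.4037; p̂₂ = 333/922 = 0.3612.
The two standard errors are √(0.4037×0.5963/1018) = 0.01538 and √(0.3612×0.6388/922) = 0.01582.
Because the samples are independent, SE_diff = √(0.01538² + 0.01582²) = 0.02206.
Using z* = 1.960 for 95%, ME = 1.960 × 0.02206 = 0.04324.
p̂₁ − p̂₂ = 0.0425; interval 0.0425 ± 0.04324 gives (-0.001, 0.086).

(-0.001, 0.086)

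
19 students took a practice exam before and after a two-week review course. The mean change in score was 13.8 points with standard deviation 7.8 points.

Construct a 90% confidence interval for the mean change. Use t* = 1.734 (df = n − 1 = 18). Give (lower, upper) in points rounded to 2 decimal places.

Paired design: SE = s_d/√n = 7.8/√19 = 1.7894.
t* = 1.734; margin of error = 1.734 × 1.7894 = 3.1028.
13.8 ± 3.1028 → (10.70, 16.90).

(10.70, 16.90)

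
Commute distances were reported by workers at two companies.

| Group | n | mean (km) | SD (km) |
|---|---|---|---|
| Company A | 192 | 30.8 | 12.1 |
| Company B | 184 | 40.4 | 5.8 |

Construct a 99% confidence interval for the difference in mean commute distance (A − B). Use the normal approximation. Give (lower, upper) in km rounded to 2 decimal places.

Per-group SEs: s₁/√n₁ = 12.1/√192 = 0.8732, s₂/√n₂ = 5.8/√184 = 0.4276.
Unpooled SE of the difference: √(0.76247824 + 0.18284176) = 0.9723.
Margin of error = z* · SE = 2.576 × 0.9723 = 2.5046.
x̄₁ − x̄₂ = 30.8 − 40.4 = -9.6000.
CI: -9.6000 ± 2.5046 = (-12.10, -7.10).

(-12.10, -7.10)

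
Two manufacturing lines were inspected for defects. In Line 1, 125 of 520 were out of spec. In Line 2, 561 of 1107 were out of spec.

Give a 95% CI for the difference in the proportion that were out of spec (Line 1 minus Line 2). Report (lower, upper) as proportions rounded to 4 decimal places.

(-0.3135, -0.2193)

p̂₁ = 125/520 = 0.2404 and p̂₂ = 561/1107 = 0.5068.
SE₁ = √(p̂₁(1−p̂₁)/n₁) = √(0.2404·0.7596/520) = 0.01874; SE₂ = √(0.5068·0.4932/1107) = 0.01503.
Independent samples: SE of the difference = √(SE₁² + SE₂²) = √(0.0003511876 + 0.0002259009) = 0.02402.
z* for 95% confidence is 1.960, so the margin of error is 1.960 × 0.02402 = 0.04708.
Point estimate p̂₁ − p̂₂ = 0.2404 − 0.5068 = -0.2664.
-0.2664 ± 0.04708 → (-0.3135, -0.2193).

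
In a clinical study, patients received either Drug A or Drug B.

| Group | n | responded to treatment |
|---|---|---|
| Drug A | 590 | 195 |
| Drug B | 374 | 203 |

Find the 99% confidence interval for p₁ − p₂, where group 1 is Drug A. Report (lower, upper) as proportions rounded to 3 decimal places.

(-0.295, -0.129)

First, p̂₁ = 195/590 = 0.3305; p̂₂ = 203/374 = 0.5428.
The two standard errors are √(0.3305×0.6695/590) = 0.01937 and √(0.5428×0.4572/374) = 0.02576.
Because the samples are independent, SE_diff = √(0.01937² + 0.02576²) = 0.03223.
Using z* = 2.576 for 99%, ME = 2.576 × 0.03223 = 0.08302.
p̂₁ − p̂₂ = -0.2123; interval -0.2123 ± 0.08302 gives (-0.295, -0.129).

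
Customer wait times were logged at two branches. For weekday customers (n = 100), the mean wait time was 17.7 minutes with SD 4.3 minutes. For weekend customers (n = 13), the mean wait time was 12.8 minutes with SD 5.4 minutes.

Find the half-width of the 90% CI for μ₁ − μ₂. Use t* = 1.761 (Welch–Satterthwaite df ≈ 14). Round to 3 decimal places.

SE₁ = s₁/√n₁ = 4.3/√100 = 0.4300; SE₂ = 5.4/√13 = 1.4977.
Independent samples, unequal variances: SE_diff = √(SE₁² + SE₂²) = √(0.1849 + 2.24310529) = 1.5582.
t* = 1.761, so margin of error = 1.761 × 1.5582 = 2.7440.

2.744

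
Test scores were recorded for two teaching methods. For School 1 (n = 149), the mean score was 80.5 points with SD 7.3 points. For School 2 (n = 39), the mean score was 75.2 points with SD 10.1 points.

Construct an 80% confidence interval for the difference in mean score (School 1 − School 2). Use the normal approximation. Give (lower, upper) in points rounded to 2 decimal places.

(3.09, 7.51)

Standard errors of each mean: 7.3/√149 = 0.5980 and 10.1/√39 = 1.6173.
SE(x̄₁ − x̄₂) = √(0.5980² + 1.6173²) = 1.7243 for independent samples with unequal variances.
With z* = 1.282, the margin is 1.282 × 1.7243 = 2.2106.
x̄₁ − x̄₂ = 80.5 − 75.2 = 5.3000; the interval is 5.3000 ± 2.2106 = (3.09, 7.51).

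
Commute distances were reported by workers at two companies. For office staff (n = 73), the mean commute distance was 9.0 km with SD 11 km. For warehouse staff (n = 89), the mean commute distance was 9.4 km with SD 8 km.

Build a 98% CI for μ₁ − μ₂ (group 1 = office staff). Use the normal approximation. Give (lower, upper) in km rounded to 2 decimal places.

Standard errors of each mean: 11/√73 = 1.2875 and 8/√89 = 0.8480.
SE(x̄₁ − x̄₂) = √(1.2875² + 0.8480²) = 1.5417 for independent samples with unequal variances.
With z* = 2.326, the margin is 2.326 × 1.5417 = 3.5860.
x̄₁ − x̄₂ = 9.0 − 9.4 = -0.4000; the interval is -0.4000 ± 3.5860 = (-3.99, 3.19).

(-3.99, 3.19)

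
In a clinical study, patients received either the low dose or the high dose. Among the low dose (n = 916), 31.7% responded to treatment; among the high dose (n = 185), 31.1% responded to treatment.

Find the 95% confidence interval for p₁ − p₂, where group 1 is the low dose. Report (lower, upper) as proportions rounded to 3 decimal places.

(-0.067, 0.079)

The two standard errors are √(0.3170×0.6830/916) = 0.01537 and √(0.3110×0.6890/185) = 0.03403.
Because the samples are independent, SE_diff = √(0.01537² + 0.03403²) = 0.03734.
Using z* = 1.960 for 95%, ME = 1.960 × 0.03734 = 0.07319.
p̂₁ − p̂₂ = 0.0060; interval 0.0060 ± 0.07319 gives (-0.067, 0.079).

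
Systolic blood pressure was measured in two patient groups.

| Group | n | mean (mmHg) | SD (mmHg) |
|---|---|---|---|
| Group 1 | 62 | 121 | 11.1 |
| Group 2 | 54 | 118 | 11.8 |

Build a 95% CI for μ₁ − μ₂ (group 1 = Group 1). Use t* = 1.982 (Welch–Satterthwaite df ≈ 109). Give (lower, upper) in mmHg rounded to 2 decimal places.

(-1.24, 7.24)

Per-group SEs: s₁/√n₁ = 11.1/√62 = 1.4097, s₂/√n₂ = 11.8/√54 = 1.6058.
Unpooled SE of the difference: √(1.98725409 + 2.57859364) = 2.1368.
Margin of error = t* · SE = 1.982 × 2.1368 = 4.2351.
x̄₁ − x̄₂ = 121 − 118 = 3.0000.
CI: 3.0000 ± 4.2351 = (-1.24, 7.24).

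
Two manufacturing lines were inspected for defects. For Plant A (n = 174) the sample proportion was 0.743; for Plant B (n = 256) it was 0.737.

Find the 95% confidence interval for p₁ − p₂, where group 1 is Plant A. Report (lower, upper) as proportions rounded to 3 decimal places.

(-0.078, 0.090)

The two standard errors are √(0.7430×0.2570/174) = 0.03313 and √(0.7370×0.2630/256) = 0.02752.
Because the samples are independent, SE_diff = √(0.03313² + 0.02752²) = 0.04307.
Using z* = 1.960 for 95%, ME = 1.960 × 0.04307 = 0.08442.
p̂₁ − p̂₂ = 0.0060; interval 0.0060 ± 0.08442 gives (-0.078, 0.090).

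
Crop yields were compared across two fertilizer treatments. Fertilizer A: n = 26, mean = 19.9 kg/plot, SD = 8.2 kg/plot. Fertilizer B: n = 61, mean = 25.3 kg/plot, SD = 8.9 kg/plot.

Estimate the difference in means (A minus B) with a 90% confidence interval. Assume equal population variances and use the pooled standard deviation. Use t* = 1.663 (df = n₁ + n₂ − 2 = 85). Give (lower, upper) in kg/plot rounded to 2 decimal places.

Pooled variance s_p² = [25·8.2² + 60·8.9²] / (26+61−2) = 75.6894, so s_p = 8.7000.
SE_diff = s_p·√(1/n₁ + 1/n₂) = 8.7000·√(1/26 + 1/61) = 2.0376.
t* = 1.663; margin = 1.663 × 2.0376 = 3.3885.
Difference = 19.9 − 25.3 = -5.4000.
-5.4000 ± 3.3885 → (-8.79, -2.01).

(-8.79, -2.01)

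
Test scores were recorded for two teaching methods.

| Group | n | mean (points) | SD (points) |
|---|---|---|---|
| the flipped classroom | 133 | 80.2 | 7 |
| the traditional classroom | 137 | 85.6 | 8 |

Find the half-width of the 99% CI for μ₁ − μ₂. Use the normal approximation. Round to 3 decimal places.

2.355

Per-group SEs: s₁/√n₁ = 7/√133 = 0.6070, s₂/√n₂ = 8/√137 = 0.6835.
Unpooled SE of the difference: √(0.368449 + 0.46717225) = 0.9141.
Margin of error = z* · SE = 2.576 × 0.9141 = 2.3547.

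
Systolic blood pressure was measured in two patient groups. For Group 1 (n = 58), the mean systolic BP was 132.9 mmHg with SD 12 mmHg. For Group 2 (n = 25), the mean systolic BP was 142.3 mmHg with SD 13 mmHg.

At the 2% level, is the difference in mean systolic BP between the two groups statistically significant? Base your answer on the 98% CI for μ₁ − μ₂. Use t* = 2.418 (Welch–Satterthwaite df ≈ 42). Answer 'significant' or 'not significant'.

significant

Standard errors of each mean: 12/√58 = 1.5757 and 13/√25 = 2.6000.
SE(x̄₁ − x̄₂) = √(1.5757² + 2.6000²) = 3.0402 for independent samples with unequal variances.
With t* = 2.418, the margin is 2.418 × 3.0402 = 7.3512.
x̄₁ − x̄₂ = 132.9 − 142.3 = -9.4000; the interval is -9.4000 ± 7.3512 = (-16.7512, -2.0488).
The interval (-16.7512, -2.0488) does not contain 0, so the difference is significant.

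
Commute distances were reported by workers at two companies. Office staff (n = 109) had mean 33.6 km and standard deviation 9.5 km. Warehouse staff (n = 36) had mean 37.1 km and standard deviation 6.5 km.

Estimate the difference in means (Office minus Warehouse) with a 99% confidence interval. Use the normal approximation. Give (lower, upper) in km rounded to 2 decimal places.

(-7.14, 0.14)

SE₁ = s₁/√n₁ = 9.5/√109 = 0.9099; SE₂ = 6.5/√36 = 1.0833.
Independent samples, unequal variances: SE_diff = √(SE₁² + SE₂²) = √(0.82791801 + 1.17353889) = 1.4147.
z* = 2.576, so margin of error = 2.576 × 1.4147 = 3.6443.
Difference in means = 33.6 − 37.1 = -3.5000.
-3.5000 ± 3.6443 → (-7.14, 0.14).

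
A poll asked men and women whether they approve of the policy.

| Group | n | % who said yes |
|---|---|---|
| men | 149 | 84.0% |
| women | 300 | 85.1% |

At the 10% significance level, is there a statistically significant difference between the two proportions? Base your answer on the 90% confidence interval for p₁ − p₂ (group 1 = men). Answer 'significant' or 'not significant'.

not significant

SE₁ = √(p̂₁(1−p̂₁)/n₁) = √(0.8400·0.1600/149) = 0.03003; SE₂ = √(0.8510·0.1490/300) = 0.02056.
Independent samples: SE of the difference = √(SE₁² + SE₂²) = √(0.0009018009 + 0.0004227136) = 0.03639.
z* for 90% confidence is 1.645, so the margin of error is 1.645 × 0.03639 = 0.05986.
Point estimate p̂₁ − p̂₂ = 0.8400 − 0.8510 = -0.0110.
-0.0110 ± 0.05986 → (-0.07086, 0.04886).
The interval (-0.07086, 0.04886) contains 0, so the difference is not significant.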